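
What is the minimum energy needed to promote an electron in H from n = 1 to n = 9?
13.43773 eV

The energy levels of a hydrogen-like atom are E_n = -13.6057 eV / n².

Energy at n = 1: E_1 = -13.6057 / 1² = -13.60570000 eV
Energy at n = 9: E_9 = -13.6057 / 9² = -0.16797160 eV

The excitation energy is the difference:
ΔE = E_9 - E_1
ΔE = -0.16797160 - (-13.60570000)
ΔE = 13.43773 eV

Since this is positive, energy must be absorbed (photon absorption).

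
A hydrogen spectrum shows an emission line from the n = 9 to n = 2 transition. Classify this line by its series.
Balmer series

The spectral series in hydrogen are named based on the final (lower) energy level:
- Lyman series: n_final = 1 (ultraviolet)
- Balmer series: n_final = 2 (visible/near-UV)
- Paschen series: n_final = 3 (infrared)
- Brackett series: n_final = 4 (infrared)
- Pfund series: n_final = 5 (far infrared)

Since this transition ends at n = 2, it belongs to the Balmer series.

For reference, this 9 → 2 line has photon energy
ΔE = 13.6057 eV × (1/2² - 1/9²) = 3.233453 eV,
corresponding to wavelength λ = hc/ΔE = 1239.84 eV·nm / 3.233453 eV = 383.44 nm in the visible/near-UV region.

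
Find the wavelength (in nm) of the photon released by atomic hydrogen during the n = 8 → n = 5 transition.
3738.524 nm

First, find the transition energy using E_n = -13.6057 / n² eV:
E_8 = -13.6057 / 8² = -0.212589063 eV
E_5 = -13.6057 / 5² = -0.544228000 eV

Photon energy: |ΔE| = |E_5 - E_8| = 0.331638937 eV

Convert to wavelength using E = hc/λ with hc = 1239.84 eV·nm:
λ = hc/E = 1239.84 eV·nm / 0.331638937 eV
λ = 3738.524 nm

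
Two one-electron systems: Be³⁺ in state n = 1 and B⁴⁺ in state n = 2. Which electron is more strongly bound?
Be³⁺ at n = 1 (E = -217.691 eV)

Using E_n = -13.6057 Z² / n² eV:

Be³⁺ (Z = 4) at n = 1:
E = -13.6057 × 4² / 1² = -13.6057 × 16 / 1 = -217.691200 eV

B⁴⁺ (Z = 5) at n = 2:
E = -13.6057 × 5² / 2² = -13.6057 × 25 / 4 = -85.035625 eV

Since -217.691200 eV < -85.035625 eV,
Be³⁺ at n = 1 is more tightly bound (requires more energy to ionize).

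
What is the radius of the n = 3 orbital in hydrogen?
0.4763 nm (or 4.7626 Å)

The Bohr radius formula is:
r_n = n² a₀ / Z

where a₀ = 0.0529177 nm is the Bohr radius.

For H (Z = 1) at n = 3:
r_3 = 3² × 0.0529177 nm / 1
r_3 = 9 × 0.0529177 nm / 1
r_3 = 0.47626 nm / 1
r_3 = 0.4763 nm

The electron orbits at approximately 0.4763 nm from the nucleus.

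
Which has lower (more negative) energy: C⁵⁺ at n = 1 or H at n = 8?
C⁵⁺ at n = 1 (E = -489.81 eV)

Using E_n = -13.6057 Z² / n² eV:

C⁵⁺ (Z = 6) at n = 1:
E = -13.6057 × 6² / 1² = -13.6057 × 36 / 1 = -489.80520 eV

H (Z = 1) at n = 8:
E = -13.6057 × 1² / 8² = -13.6057 × 1 / 64 = -0.21259 eV

Since -489.80520 eV < -0.21259 eV,
C⁵⁺ at n = 1 is more tightly bound (requires more energy to ionize).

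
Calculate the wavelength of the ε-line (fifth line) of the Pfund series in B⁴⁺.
121.50 nm

The lines of a series are numbered from the longest wavelength (smallest ΔE) outward; the fifth line is the transition from n = n_f + 5 to n_f.
The Pfund series has all transitions ending at n_f = 5.

For B⁴⁺ (Z = 5), the fifth line (ε-line) is the jump from n = 10 to n = 5:
E_10 = -13.6057 × 5² / 10² = -3.40143 eV
E_5 = -13.6057 × 5² / 5² = -13.60570 eV
ΔE = E_10 - E_5 = 10.20427 eV

λ = hc/E = 1239.84 eV·nm / 10.20427 eV
λ = 121.50 nm

This is the ε-line of the Pfund series in B⁴⁺.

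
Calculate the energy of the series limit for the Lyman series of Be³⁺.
217.691 eV

The series limit corresponds to the transition from n = ∞ to n = 1.
This is the highest energy (shortest wavelength) transition in the Lyman series.

E_∞ = 0 eV
E_1 = -13.6057 × 4² / 1² = -217.691 eV

Energy at series limit:
ΔE = E_∞ - E_1 = 0 - (-217.691) = 217.691 eV

This energy equals the ionization energy from the n = 1 state of Be³⁺.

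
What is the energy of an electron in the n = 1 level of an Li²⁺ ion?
-122.451300 eV

For hydrogen-like ions, the energy levels scale with Z²:
E_n = -13.6057 Z² / n² eV

For Li²⁺ (Z = 3) at n = 1:
E_1 = -13.6057 × 3² / 1²
E_1 = -13.6057 × 9 / 1
E_1 = -122.4513 / 1
E_1 = -122.451300 eV

The energy is 9 times more negative than hydrogen at the same n due to the stronger nuclear charge.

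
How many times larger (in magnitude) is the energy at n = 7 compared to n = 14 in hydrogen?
4.0000

Using E_n = -13.6057 Z² / n² eV with Z = 1:

E_7 = -13.6057 / 7² = -13.6057 / 49 = -0.2776673469 eV
E_14 = -13.6057 / 14² = -13.6057 / 196 = -0.0694168367 eV

The ratio is:
E_7/E_14 = (-0.2776673469) / (-0.0694168367)
E_7/E_14 = (-13.6057/49) / (-13.6057/196)
E_7/E_14 = 196/49
E_7/E_14 = 4.0000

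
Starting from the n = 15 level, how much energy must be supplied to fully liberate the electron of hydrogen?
0.06047 eV

The ionization energy is the energy needed to remove the electron completely (n → ∞).

For hydrogen, E_n = -13.6057 eV / n².

At n = 15: E_15 = -13.6057 / 15² = -0.06046978 eV
At n = ∞: E_∞ = 0 eV

Ionization energy = E_∞ - E_15 = 0 - (-0.06046978) = 0.06046978 eV
Ionization energy ≈ 0.06047 eV

This is also called the binding energy of the electron in state n = 15.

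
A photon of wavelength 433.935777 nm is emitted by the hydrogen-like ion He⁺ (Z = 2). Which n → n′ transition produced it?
n = 10 → n = 4

First, find the photon energy from the wavelength (hc = 1239.84 eV·nm):
E = hc/λ = 1239.84 eV·nm / 433.935777 nm = 2.8571970 eV

The energy levels of He⁺ satisfy E_n = -13.6057 × 2² / n² eV, so an emission n_i → n_f releases
ΔE = 13.6057 × 2² × (1/n_f² − 1/n_i²) eV.

Setting ΔE equal to the photon energy:
1/n_f² − 1/n_i² = 2.8571970 / (13.6057 × 2²) = 0.052500000

Since 1/n_i² must be positive, we need 1/n_f² > 0.052500000, i.e. n_f ≤ 4. For each allowed n_f, solve n_i = (1/n_f² − 0.052500000)^(−1/2) and check whether it is a whole number:
  n_f = 1: 1/n_i² = 1.000000000 − 0.052500000 = 0.947500000 → n_i = 1.027  (not an integer) ✗
  n_f = 2: 1/n_i² = 0.250000000 − 0.052500000 = 0.197500000 → n_i = 2.250  (not an integer) ✗
  n_f = 3: 1/n_i² = 0.111111111 − 0.052500000 = 0.058611111 → n_i = 4.131  (not an integer) ✗
  n_f = 4: 1/n_i² = 0.062500000 − 0.052500000 = 0.010000000 → n_i = 10.000  → integer, n_i = 10 ✓

Only n_f = 4 gives an integer upper level, n_i = 10.

The transition is from n = 10 to n = 4 (emission).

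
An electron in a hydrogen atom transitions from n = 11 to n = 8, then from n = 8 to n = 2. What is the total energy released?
3.29 eV

The energy levels of hydrogen are E_n = -13.6057 / n² eV.

First transition (11 → 8):
ΔE₁ = |E_8 - E_11|
ΔE₁ = |-0.21258906 - (-0.11244380)| = 0.10015 eV

Second transition (8 → 2):
ΔE₂ = |E_2 - E_8|
ΔE₂ = |-3.40142500 - (-0.21258906)| = 3.18884 eV

Total energy released:
E_total = ΔE₁ + ΔE₂ = 0.10015 + 3.18884 = 3.29 eV

Note: This equals the direct transition 11 → 2: 3.29 eV ✓
Energy is conserved regardless of the path taken.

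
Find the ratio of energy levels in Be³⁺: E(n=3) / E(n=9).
9.000000

Using E_n = -13.6057 Z² / n² eV with Z = 4:

E_3 = -13.6057 × 4² / 3² = -217.6912 / 9 = -24.187911111111 eV
E_9 = -13.6057 × 4² / 9² = -217.6912 / 81 = -2.687545679012 eV

The ratio is:
E_3/E_9 = (-24.187911111111) / (-2.687545679012)
E_3/E_9 = (-217.6912/9) / (-217.6912/81)
E_3/E_9 = 81/9
E_3/E_9 = 9.000000
(Note: the Z² factors cancel in the ratio.)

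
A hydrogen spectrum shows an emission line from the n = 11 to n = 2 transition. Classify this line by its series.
Balmer series

The spectral series in hydrogen are named based on the final (lower) energy level:
- Lyman series: n_final = 1 (ultraviolet)
- Balmer series: n_final = 2 (visible/near-UV)
- Paschen series: n_final = 3 (infrared)
- Brackett series: n_final = 4 (infrared)
- Pfund series: n_final = 5 (far infrared)

Since this transition ends at n = 2, it belongs to the Balmer series.

For reference, this 11 → 2 line has photon energy
ΔE = 13.6057 eV × (1/2² - 1/11²) = 3.288981 eV,
corresponding to wavelength λ = hc/ΔE = 1239.84 eV·nm / 3.288981 eV = 376.97 nm in the visible/near-UV region.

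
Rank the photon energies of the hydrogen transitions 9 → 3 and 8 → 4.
9 → 3

Calculate the energy for each transition:

Transition 9 → 3:
ΔE₁ = |E_3 - E_9| = |-13.6057/3² - (-13.6057/9²)|
ΔE₁ = |-1.511744444 - (-0.167971605)| = 1.343773 eV

Transition 8 → 4:
ΔE₂ = |E_4 - E_8| = |-13.6057/4² - (-13.6057/8²)|
ΔE₂ = |-0.850356250 - (-0.212589063)| = 0.637767 eV

Since 1.343773 eV > 0.637767 eV, the transition 9 → 3 emits the more energetic photon.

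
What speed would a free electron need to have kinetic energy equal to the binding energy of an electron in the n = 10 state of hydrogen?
2.19e+05 m/s (or 0.07% of c)

The binding energy at n = 10 for hydrogen is:
E_10 = -13.6057/10² = -0.136057 eV
|E_10| = 0.136057 eV

Convert to Joules:
KE = 0.136057 eV × (1.602177 × 10⁻¹⁹ J/eV) = 2.1799e-20 J

Using KE = ½mv²:
v = √(2·KE/m_e)
v = √(2 × 2.1799e-20 J / 9.10938 × 10⁻³¹ kg)
v = 2.19e+05 m/s

This is approximately 0.07% the speed of light.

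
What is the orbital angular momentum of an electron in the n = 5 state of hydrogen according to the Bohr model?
5.27e-34 J·s (or 5ℏ)

In the Bohr model, angular momentum is quantized:
L = nℏ

where ℏ = h/(2π) = 1.0546e-34 J·s

For n = 5:
L = 5 × 1.0546e-34 J·s
L = 5.27e-34 J·s

This can also be written as L = 5ℏ.
The angular momentum is an integer multiple of the reduced Planck constant.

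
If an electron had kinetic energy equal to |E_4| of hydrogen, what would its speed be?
5.4692e+05 m/s (or 0.18243% of c)

The binding energy at n = 4 for hydrogen is:
E_4 = -13.6057/4² = -0.85035625 eV
|E_4| = 0.85035625 eV

Convert to Joules:
KE = 0.85035625 eV × (1.602177 × 10⁻¹⁹ J/eV) = 1.362421e-19 J

Using KE = ½mv²:
v = √(2·KE/m_e)
v = √(2 × 1.362421e-19 J / 9.10938 × 10⁻³¹ kg)
v = 5.4692e+05 m/s

This is approximately 0.18243% the speed of light.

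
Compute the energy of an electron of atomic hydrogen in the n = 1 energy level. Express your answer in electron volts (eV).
-13.605700 eV

The energy levels of a hydrogen-like atom are given by:
E_n = -13.6057 eV / n²

For n = 1:
E_1 = -13.6057 eV / 1²
E_1 = -13.6057 eV / 1
E_1 = -13.605700 eV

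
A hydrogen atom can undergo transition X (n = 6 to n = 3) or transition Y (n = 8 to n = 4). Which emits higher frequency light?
6 → 3

Calculate the energy for each transition:

Transition 6 → 3:
ΔE₁ = |E_3 - E_6| = |-13.6057/3² - (-13.6057/6²)|
ΔE₁ = |-1.51174444444 - (-0.37793611111)| = 1.13380833 eV

Transition 8 → 4:
ΔE₂ = |E_4 - E_8| = |-13.6057/4² - (-13.6057/8²)|
ΔE₂ = |-0.85035625000 - (-0.21258906250)| = 0.63776719 eV

Since 1.13380833 eV > 0.63776719 eV, the transition 6 → 3 emits the more energetic photon.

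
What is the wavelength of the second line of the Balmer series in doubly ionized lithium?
54.00 nm

The lines of a series are numbered from the longest wavelength (smallest ΔE) outward; the second line is the transition from n = n_f + 2 to n_f.
The Balmer series has all transitions ending at n_f = 2.

For Li²⁺ (Z = 3), the second line (β-line) is the jump from n = 4 to n = 2:
E_4 = -13.6057 × 3² / 4² = -7.6532 eV
E_2 = -13.6057 × 3² / 2² = -30.6128 eV
ΔE = E_4 - E_2 = 22.9596 eV

λ = hc/E = 1239.84 eV·nm / 22.9596 eV
λ = 54.00 nm

This is the β-line of the Balmer series in Li²⁺.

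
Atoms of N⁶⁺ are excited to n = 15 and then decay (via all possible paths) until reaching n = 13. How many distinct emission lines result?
3

The electron can occupy levels n = 13, 14, ..., 15 during de-excitation — that is m = 15 - 13 + 1 = 3 distinct levels.

The number of distinct spectral lines equals the number of ways to choose 2 of these m levels (each pair gives one possible emission transition):

Number of lines = m(m-1)/2 = 3×2/2 = 3

These correspond to all possible transitions between the 3 levels:
15 → 14, 15 → 13, 14 → 13

Each transition produces a photon with a unique energy (and thus wavelength). This count does not depend on Z.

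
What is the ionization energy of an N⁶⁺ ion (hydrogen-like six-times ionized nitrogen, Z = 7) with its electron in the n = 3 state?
74.075478 eV

The ionization energy is the energy needed to remove the electron completely (n → ∞).

For a hydrogen-like ion with Z = 7, E_n = -13.6057 Z² / n² eV.

At n = 3: E_3 = -13.6057 × 7² / 3² = -74.075477778 eV
At n = ∞: E_∞ = 0 eV

Ionization energy = E_∞ - E_3 = 0 - (-74.075477778) = 74.075477778 eV
Ionization energy ≈ 74.075478 eV

This is also called the binding energy of the electron in state n = 3.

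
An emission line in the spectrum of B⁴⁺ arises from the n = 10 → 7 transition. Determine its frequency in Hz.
8.560e+14 Hz

First, find the transition energy:
E_10 = -13.6057 × 5² / 10² = -3.401425 eV
E_7 = -13.6057 × 5² / 7² = -6.941684 eV
|ΔE| = |E_7 - E_10| = 3.540259 eV

Convert to Joules: E = 3.540259 eV × (1.602177 × 10⁻¹⁹ J/eV) = 5.67212e-19 J

Using E = hf:
f = E/h = 5.67212e-19 J / (6.62607 × 10⁻³⁴ J·s)
f = 8.560e+14 Hz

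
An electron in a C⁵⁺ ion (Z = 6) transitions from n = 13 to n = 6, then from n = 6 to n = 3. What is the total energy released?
51.5245 eV

The energy levels of C⁵⁺ are E_n = -13.6057 × 6² / n² eV.

First transition (13 → 6):
ΔE₁ = |E_6 - E_13|
ΔE₁ = |-13.6057000000 - (-2.8982556213)| = 10.7074444 eV

Second transition (6 → 3):
ΔE₂ = |E_3 - E_6|
ΔE₂ = |-54.4228000000 - (-13.6057000000)| = 40.8171000 eV

Total energy released:
E_total = ΔE₁ + ΔE₂ = 10.7074444 + 40.8171000 = 51.5245 eV

Note: This equals the direct transition 13 → 3: 51.5245 eV ✓
Energy is conserved regardless of the path taken.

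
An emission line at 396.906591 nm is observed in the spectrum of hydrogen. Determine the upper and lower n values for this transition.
n = 7 → n = 2

First, find the photon energy from the wavelength (hc = 1239.84 eV·nm):
E = hc/λ = 1239.84 eV·nm / 396.906591 nm = 3.1237577 eV

The energy levels of hydrogen satisfy E_n = -13.6057 / n² eV, so an emission n_i → n_f releases
ΔE = 13.6057 × (1/n_f² − 1/n_i²) eV.

Setting ΔE equal to the photon energy:
1/n_f² − 1/n_i² = 3.1237577 / 13.6057 = 0.22959184

Since 1/n_i² must be positive, we need 1/n_f² > 0.22959184, i.e. n_f ≤ 2. For each allowed n_f, solve n_i = (1/n_f² − 0.22959184)^(−1/2) and check whether it is a whole number:
  n_f = 1: 1/n_i² = 1.00000000 − 0.22959184 = 0.77040816 → n_i = 1.139  (not an integer) ✗
  n_f = 2: 1/n_i² = 0.25000000 − 0.22959184 = 0.02040816 → n_i = 7.000  → integer, n_i = 7 ✓

Only n_f = 2 gives an integer upper level, n_i = 7.

The transition is from n = 7 to n = 2 (emission).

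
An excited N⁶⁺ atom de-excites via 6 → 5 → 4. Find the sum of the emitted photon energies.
23.149 eV

The energy levels of N⁶⁺ are E_n = -13.6057 × 7² / n² eV.

First transition (6 → 5):
ΔE₁ = |E_5 - E_6|
ΔE₁ = |-26.667172000 - (-18.518869444)| = 8.148303 eV

Second transition (5 → 4):
ΔE₂ = |E_4 - E_5|
ΔE₂ = |-41.667456250 - (-26.667172000)| = 15.000284 eV

Total energy released:
E_total = ΔE₁ + ΔE₂ = 8.148303 + 15.000284 = 23.149 eV

Note: This equals the direct transition 6 → 4: 23.149 eV ✓
Energy is conserved regardless of the path taken.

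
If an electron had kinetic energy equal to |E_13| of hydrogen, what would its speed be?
1.68e+05 m/s (or 0.056134% of c)

The binding energy at n = 13 for hydrogen is:
E_13 = -13.6057/13² = -0.08050710 eV
|E_13| = 0.08050710 eV

Convert to Joules:
KE = 0.08050710 eV × (1.602177 × 10⁻¹⁹ J/eV) = 1.2899e-20 J

Using KE = ½mv²:
v = √(2·KE/m_e)
v = √(2 × 1.2899e-20 J / 9.10938 × 10⁻³¹ kg)
v = 1.68e+05 m/s

This is approximately 0.056134% the speed of light.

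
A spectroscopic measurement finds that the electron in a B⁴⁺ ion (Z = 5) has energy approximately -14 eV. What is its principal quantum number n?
n = 5

The exact energy levels follow E_n = -13.6057 Z² / n² eV with Z = 5.

The measured value (-14 eV) is reported to only 2 significant figures, so we must test candidate n values and see which one matches to that precision.

Candidate energies:
  n = 3:  E = -13.6057 × 5² / 3² = -37.79361 eV
  n = 4:  E = -13.6057 × 5² / 4² = -21.25891 eV
  n = 5:  E = -13.6057 × 5² / 5² = -13.60570 eV  ← matches
  n = 6:  E = -13.6057 × 5² / 6² = -9.44840 eV
  n = 7:  E = -13.6057 × 5² / 7² = -6.94168 eV

Checking against the measurement of -14 eV (2 sig figs), only n = 5 agrees:
E_5 = -13.60570 eV, which rounds to -14 eV ✓

Therefore n = 5.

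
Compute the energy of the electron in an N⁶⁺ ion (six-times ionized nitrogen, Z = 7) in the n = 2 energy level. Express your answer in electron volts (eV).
-166.66983 eV

The energy levels of a hydrogen-like atom are given by:
E_n = -13.6057 Z² / n² eV  (with Z = 7 for N⁶⁺)

For n = 2:
E_2 = -13.6057 × 7² / 2²
E_2 = -13.6057 × 49 / 4
E_2 = -166.66983 eV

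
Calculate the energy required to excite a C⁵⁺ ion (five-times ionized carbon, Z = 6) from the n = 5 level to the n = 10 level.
14.694156 eV

The energy levels of a hydrogen-like atom are E_n = -13.6057 Z² eV / n².

Energy at n = 5: E_5 = -13.6057 × 6² / 5² = -19.592208000 eV
Energy at n = 10: E_10 = -13.6057 × 6² / 10² = -4.898052000 eV

The excitation energy is the difference:
ΔE = E_10 - E_5
ΔE = -4.898052000 - (-19.592208000)
ΔE = 14.694156 eV

Since this is positive, energy must be absorbed (photon absorption).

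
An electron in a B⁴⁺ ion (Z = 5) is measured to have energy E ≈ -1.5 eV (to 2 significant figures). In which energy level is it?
n = 15

The exact energy levels follow E_n = -13.6057 Z² / n² eV with Z = 5.

The measured value (-1.5 eV) is reported to only 2 significant figures, so we must test candidate n values and see which one matches to that precision.

Candidate energies:
  n = 13:  E = -13.6057 × 5² / 13² = -2.01268 eV
  n = 14:  E = -13.6057 × 5² / 14² = -1.73542 eV
  n = 15:  E = -13.6057 × 5² / 15² = -1.51174 eV  ← matches
  n = 16:  E = -13.6057 × 5² / 16² = -1.32868 eV
  n = 17:  E = -13.6057 × 5² / 17² = -1.17696 eV

Checking against the measurement of -1.5 eV (2 sig figs), only n = 15 agrees:
E_15 = -1.51174 eV, which rounds to -1.5 eV ✓

Therefore n = 15.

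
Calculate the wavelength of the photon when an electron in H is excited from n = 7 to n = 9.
11302.5353 nm

First, find the transition energy using E_n = -13.6057 / n² eV:
E_7 = -13.6057 / 7² = -0.27766734694 eV
E_9 = -13.6057 / 9² = -0.16797160494 eV

Photon energy: |ΔE| = |E_9 - E_7| = 0.10969574200 eV

Convert to wavelength using E = hc/λ with hc = 1239.84 eV·nm:
λ = hc/E = 1239.84 eV·nm / 0.10969574200 eV
λ = 11302.5353 nm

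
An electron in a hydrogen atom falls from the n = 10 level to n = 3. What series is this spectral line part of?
Paschen series

The spectral series in hydrogen are named based on the final (lower) energy level:
- Lyman series: n_final = 1 (ultraviolet)
- Balmer series: n_final = 2 (visible/near-UV)
- Paschen series: n_final = 3 (infrared)
- Brackett series: n_final = 4 (infrared)
- Pfund series: n_final = 5 (far infrared)

Since this transition ends at n = 3, it belongs to the Paschen series.

For reference, this 10 → 3 line has photon energy
ΔE = 13.6057 eV × (1/3² - 1/10²) = 1.3756874444 eV,
corresponding to wavelength λ = hc/ΔE = 1239.84 eV·nm / 1.3756874444 eV = 901.251229 nm in the infrared region.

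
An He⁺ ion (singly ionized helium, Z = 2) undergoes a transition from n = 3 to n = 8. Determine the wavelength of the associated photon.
238.58578 nm

First, find the transition energy using E_n = -13.6057 Z² / n² eV:
E_3 = -13.6057 × 2² / 3² = -6.046977778 eV
E_8 = -13.6057 × 2² / 8² = -0.850356250 eV

Photon energy: |ΔE| = |E_8 - E_3| = 5.196621528 eV

Convert to wavelength using E = hc/λ with hc = 1239.84 eV·nm:
λ = hc/E = 1239.84 eV·nm / 5.196621528 eV
λ = 238.58578 nm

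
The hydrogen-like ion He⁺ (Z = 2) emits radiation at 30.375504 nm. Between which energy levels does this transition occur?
n = 2 → n = 1

First, find the photon energy from the wavelength (hc = 1239.84 eV·nm):
E = hc/λ = 1239.84 eV·nm / 30.375504 nm = 40.817101 eV

The energy levels of He⁺ satisfy E_n = -13.6057 × 2² / n² eV, so an emission n_i → n_f releases
ΔE = 13.6057 × 2² × (1/n_f² − 1/n_i²) eV.

Setting ΔE equal to the photon energy:
1/n_f² − 1/n_i² = 40.817101 / (13.6057 × 2²) = 0.75000002

Since 1/n_i² must be positive, we need 1/n_f² > 0.75000002, i.e. n_f ≤ 1. For each allowed n_f, solve n_i = (1/n_f² − 0.75000002)^(−1/2) and check whether it is a whole number:
  n_f = 1: 1/n_i² = 1.00000000 − 0.75000002 = 0.24999998 → n_i = 2.000  → integer, n_i = 2 ✓

Only n_f = 1 gives an integer upper level, n_i = 2.

The transition is from n = 2 to n = 1 (emission).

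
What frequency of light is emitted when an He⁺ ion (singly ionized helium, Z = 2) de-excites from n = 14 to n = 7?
2.0142e+14 Hz

First, find the transition energy:
E_14 = -13.6057 × 2² / 14² = -0.27766735 eV
E_7 = -13.6057 × 2² / 7² = -1.11066939 eV
|ΔE| = |E_7 - E_14| = 0.83300204 eV

Convert to Joules: E = 0.83300204 eV × (1.602177 × 10⁻¹⁹ J/eV) = 1.334617e-19 J

Using E = hf:
f = E/h = 1.334617e-19 J / (6.62607 × 10⁻³⁴ J·s)
f = 2.0142e+14 Hz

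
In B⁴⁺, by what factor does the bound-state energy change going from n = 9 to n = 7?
1.65306

Using E_n = -13.6057 Z² / n² eV with Z = 5:

E_7 = -13.6057 × 5² / 7² = -340.1425 / 49 = -6.94168367347 eV
E_9 = -13.6057 × 5² / 9² = -340.1425 / 81 = -4.19929012346 eV

The ratio is:
E_7/E_9 = (-6.94168367347) / (-4.19929012346)
E_7/E_9 = (-340.1425/49) / (-340.1425/81)
E_7/E_9 = 81/49
E_7/E_9 = 1.65306
(Note: the Z² factors cancel in the ratio.)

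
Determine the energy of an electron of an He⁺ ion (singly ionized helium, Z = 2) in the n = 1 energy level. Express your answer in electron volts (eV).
-54.42 eV

The energy levels of a hydrogen-like atom are given by:
E_n = -13.6057 Z² / n² eV  (with Z = 2 for He⁺)

For n = 1:
E_1 = -13.6057 × 2² / 1²
E_1 = -13.6057 × 4 / 1
E_1 = -54.42 eV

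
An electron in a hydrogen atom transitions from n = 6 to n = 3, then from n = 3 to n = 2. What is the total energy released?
3.023 eV

The energy levels of hydrogen are E_n = -13.6057 / n² eV.

First transition (6 → 3):
ΔE₁ = |E_3 - E_6|
ΔE₁ = |-1.511744444 - (-0.377936111)| = 1.133808 eV

Second transition (3 → 2):
ΔE₂ = |E_2 - E_3|
ΔE₂ = |-3.401425000 - (-1.511744444)| = 1.889681 eV

Total energy released:
E_total = ΔE₁ + ΔE₂ = 1.133808 + 1.889681 = 3.023 eV

Note: This equals the direct transition 6 → 2: 3.023 eV ✓
Energy is conserved regardless of the path taken.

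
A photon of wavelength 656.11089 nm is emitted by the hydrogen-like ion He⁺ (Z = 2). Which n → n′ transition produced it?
n = 6 → n = 4

First, find the photon energy from the wavelength (hc = 1239.84 eV·nm):
E = hc/λ = 1239.84 eV·nm / 656.11089 nm = 1.8896806 eV

The energy levels of He⁺ satisfy E_n = -13.6057 × 2² / n² eV, so an emission n_i → n_f releases
ΔE = 13.6057 × 2² × (1/n_f² − 1/n_i²) eV.

Setting ΔE equal to the photon energy:
1/n_f² − 1/n_i² = 1.8896806 / (13.6057 × 2²) = 0.034722223

Since 1/n_i² must be positive, we need 1/n_f² > 0.034722223, i.e. n_f ≤ 5. For each allowed n_f, solve n_i = (1/n_f² − 0.034722223)^(−1/2) and check whether it is a whole number:
  n_f = 1: 1/n_i² = 1.000000000 − 0.034722223 = 0.965277777 → n_i = 1.018  (not an integer) ✗
  n_f = 2: 1/n_i² = 0.250000000 − 0.034722223 = 0.215277777 → n_i = 2.155  (not an integer) ✗
  n_f = 3: 1/n_i² = 0.111111111 − 0.034722223 = 0.076388888 → n_i = 3.618  (not an integer) ✗
  n_f = 4: 1/n_i² = 0.062500000 − 0.034722223 = 0.027777777 → n_i = 6.000  → integer, n_i = 6 ✓
  n_f = 5: 1/n_i² = 0.040000000 − 0.034722223 = 0.005277777 → n_i = 13.765  (not an integer) ✗

Only n_f = 4 gives an integer upper level, n_i = 6.

The transition is from n = 6 to n = 4 (emission).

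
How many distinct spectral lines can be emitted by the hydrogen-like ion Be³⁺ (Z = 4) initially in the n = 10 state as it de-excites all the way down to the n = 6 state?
10

The electron can occupy levels n = 6, 7, ..., 10 during de-excitation — that is m = 10 - 6 + 1 = 5 distinct levels.

The number of distinct spectral lines equals the number of ways to choose 2 of these m levels (each pair gives one possible emission transition):

Number of lines = m(m-1)/2 = 5×4/2 = 10

These correspond to all possible transitions between the 5 levels:
10 → 9, 10 → 8, 10 → 7, 10 → 6, 9 → 8, 9 → 7, 9 → 6, 8 → 7...

Each transition produces a photon with a unique energy (and thus wavelength). This count does not depend on Z.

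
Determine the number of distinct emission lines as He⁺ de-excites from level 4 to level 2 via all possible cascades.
3

The electron can occupy levels n = 2, 3, ..., 4 during de-excitation — that is m = 4 - 2 + 1 = 3 distinct levels.

The number of distinct spectral lines equals the number of ways to choose 2 of these m levels (each pair gives one possible emission transition):

Number of lines = m(m-1)/2 = 3×2/2 = 3

These correspond to all possible transitions between the 3 levels:
4 → 3, 4 → 2, 3 → 2

Each transition produces a photon with a unique energy (and thus wavelength). This count does not depend on Z.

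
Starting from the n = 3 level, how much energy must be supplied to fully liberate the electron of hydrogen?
1.511744 eV

The ionization energy is the energy needed to remove the electron completely (n → ∞).

For hydrogen, E_n = -13.6057 eV / n².

At n = 3: E_3 = -13.6057 / 3² = -1.511744444 eV
At n = ∞: E_∞ = 0 eV

Ionization energy = E_∞ - E_3 = 0 - (-1.511744444) = 1.511744444 eV
Ionization energy ≈ 1.511744 eV

This is also called the binding energy of the electron in state n = 3.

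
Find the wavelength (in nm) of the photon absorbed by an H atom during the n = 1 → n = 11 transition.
91.89 nm

First, find the transition energy using E_n = -13.6057 / n² eV:
E_1 = -13.6057 / 1² = -13.6057 eV
E_11 = -13.6057 / 11² = -0.1124 eV

Photon energy: |ΔE| = |E_11 - E_1| = 13.4933 eV

Convert to wavelength using E = hc/λ with hc = 1239.84 eV·nm:
λ = hc/E = 1239.84 eV·nm / 13.4933 eV
λ = 91.89 nm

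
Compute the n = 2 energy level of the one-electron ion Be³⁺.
-54.42280 eV

For hydrogen-like ions, the energy levels scale with Z²:
E_n = -13.6057 Z² / n² eV

For Be³⁺ (Z = 4) at n = 2:
E_2 = -13.6057 × 4² / 2²
E_2 = -13.6057 × 16 / 4
E_2 = -217.6912 / 4
E_2 = -54.42280 eV

The energy is 16 times more negative than hydrogen at the same n due to the stronger nuclear charge.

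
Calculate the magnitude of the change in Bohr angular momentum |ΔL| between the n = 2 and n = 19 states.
1.79277e-33 J·s (or 17ℏ)

In the Bohr model, L_n = nℏ where ℏ = 1.0545718e-34 J·s.

L_19 = 19ℏ = 2.0036864e-33 J·s
L_2 = 2ℏ = 2.1091436e-34 J·s

ΔL = L_19 - L_2 = (19 - 2)ℏ = 17ℏ
ΔL = 17 × 1.0545718e-34 J·s = 1.79277e-33 J·s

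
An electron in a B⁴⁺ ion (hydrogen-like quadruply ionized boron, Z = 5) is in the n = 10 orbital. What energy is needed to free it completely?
3.4014 eV

The ionization energy is the energy needed to remove the electron completely (n → ∞).

For a hydrogen-like ion with Z = 5, E_n = -13.6057 Z² / n² eV.

At n = 10: E_10 = -13.6057 × 5² / 10² = -3.4014250 eV
At n = ∞: E_∞ = 0 eV

Ionization energy = E_∞ - E_10 = 0 - (-3.4014250) = 3.4014250 eV
Ionization energy ≈ 3.4014 eV

This is also called the binding energy of the electron in state n = 10.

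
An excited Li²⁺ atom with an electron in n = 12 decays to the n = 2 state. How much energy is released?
29.76 eV

The energy levels are E_n = -13.6057 Z² eV / n².

Energy at n = 12: E_12 = -13.6057 × 3² / 12² = -0.85036 eV
Energy at n = 2: E_2 = -13.6057 × 3² / 2² = -30.61283 eV

For emission (electron falling to lower state), the photon energy is:
E_photon = E_12 - E_2 = |-0.85036 - (-30.61283)|
E_photon = 29.76 eV

This energy is carried away by the emitted photon.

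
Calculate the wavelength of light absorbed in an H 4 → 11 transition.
1680.19933 nm

First, find the transition energy using E_n = -13.6057 / n² eV:
E_4 = -13.6057 / 4² = -0.85035625000 eV
E_11 = -13.6057 / 11² = -0.11244380165 eV

Photon energy: |ΔE| = |E_11 - E_4| = 0.73791244835 eV

Convert to wavelength using E = hc/λ with hc = 1239.84 eV·nm:
λ = hc/E = 1239.84 eV·nm / 0.73791244835 eV
λ = 1680.19933 nm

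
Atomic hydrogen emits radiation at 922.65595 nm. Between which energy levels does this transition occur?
n = 9 → n = 3

First, find the photon energy from the wavelength (hc = 1239.84 eV·nm):
E = hc/λ = 1239.84 eV·nm / 922.65595 nm = 1.3437728 eV

The energy levels of hydrogen satisfy E_n = -13.6057 / n² eV, so an emission n_i → n_f releases
ΔE = 13.6057 × (1/n_f² − 1/n_i²) eV.

Setting ΔE equal to the photon energy:
1/n_f² − 1/n_i² = 1.3437728 / 13.6057 = 0.098765429

Since 1/n_i² must be positive, we need 1/n_f² > 0.098765429, i.e. n_f ≤ 3. For each allowed n_f, solve n_i = (1/n_f² − 0.098765429)^(−1/2) and check whether it is a whole number:
  n_f = 1: 1/n_i² = 1.000000000 − 0.098765429 = 0.901234571 → n_i = 1.053  (not an integer) ✗
  n_f = 2: 1/n_i² = 0.250000000 − 0.098765429 = 0.151234571 → n_i = 2.571  (not an integer) ✗
  n_f = 3: 1/n_i² = 0.111111111 − 0.098765429 = 0.012345682 → n_i = 9.000  → integer, n_i = 9 ✓

Only n_f = 3 gives an integer upper level, n_i = 9.

The transition is from n = 9 to n = 3 (emission).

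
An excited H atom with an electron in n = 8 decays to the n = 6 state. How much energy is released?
0.165347 eV

The energy levels are E_n = -13.6057 eV / n².

Energy at n = 8: E_8 = -13.6057 / 8² = -0.212589063 eV
Energy at n = 6: E_6 = -13.6057 / 6² = -0.377936111 eV

For emission (electron falling to lower state), the photon energy is:
E_photon = E_8 - E_6 = |-0.212589063 - (-0.377936111)|
E_photon = 0.165347 eV

This energy is carried away by the emitted photon.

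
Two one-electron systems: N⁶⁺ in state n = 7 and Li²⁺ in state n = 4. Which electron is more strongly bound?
N⁶⁺ at n = 7 (E = -13.605700 eV)

Using E_n = -13.6057 Z² / n² eV:

N⁶⁺ (Z = 7) at n = 7:
E = -13.6057 × 7² / 7² = -13.6057 × 49 / 49 = -13.605700000 eV

Li²⁺ (Z = 3) at n = 4:
E = -13.6057 × 3² / 4² = -13.6057 × 9 / 16 = -7.653206250 eV

Since -13.605700000 eV < -7.653206250 eV,
N⁶⁺ at n = 7 is more tightly bound (requires more energy to ionize).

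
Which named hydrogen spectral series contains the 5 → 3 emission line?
Paschen series

The spectral series in hydrogen are named based on the final (lower) energy level:
- Lyman series: n_final = 1 (ultraviolet)
- Balmer series: n_final = 2 (visible/near-UV)
- Paschen series: n_final = 3 (infrared)
- Brackett series: n_final = 4 (infrared)
- Pfund series: n_final = 5 (far infrared)

Since this transition ends at n = 3, it belongs to the Paschen series.

For reference, this 5 → 3 line has photon energy
ΔE = 13.6057 eV × (1/3² - 1/5²) = 0.96751644444 eV,
corresponding to wavelength λ = hc/ΔE = 1239.84 eV·nm / 0.96751644444 eV = 1281.46659 nm in the infrared region.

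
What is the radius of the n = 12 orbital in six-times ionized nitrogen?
1.0886 nm (or 10.8859 Å)

The Bohr radius formula is:
r_n = n² a₀ / Z

where a₀ = 0.0529177 nm is the Bohr radius.

For N⁶⁺ (Z = 7) at n = 12:
r_12 = 12² × 0.0529177 nm / 7
r_12 = 144 × 0.0529177 nm / 7
r_12 = 7.62015 nm / 7
r_12 = 1.0886 nm

The electron orbits at approximately 1.0886 nm from the nucleus.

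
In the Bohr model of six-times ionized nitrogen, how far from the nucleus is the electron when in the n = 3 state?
0.0680 nm (or 0.6804 Å)

The Bohr radius formula is:
r_n = n² a₀ / Z

where a₀ = 0.0529177 nm is the Bohr radius.

For N⁶⁺ (Z = 7) at n = 3:
r_3 = 3² × 0.0529177 nm / 7
r_3 = 9 × 0.0529177 nm / 7
r_3 = 0.47626 nm / 7
r_3 = 0.0680 nm

The electron orbits at approximately 0.0680 nm from the nucleus.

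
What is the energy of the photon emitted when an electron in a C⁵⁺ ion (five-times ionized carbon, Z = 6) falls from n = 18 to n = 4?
29.101 eV

The energy levels are E_n = -13.6057 Z² eV / n².

Energy at n = 18: E_18 = -13.6057 × 6² / 18² = -1.511744 eV
Energy at n = 4: E_4 = -13.6057 × 6² / 4² = -30.612825 eV

For emission (electron falling to lower state), the photon energy is:
E_photon = E_18 - E_4 = |-1.511744 - (-30.612825)|
E_photon = 29.101 eV

This energy is carried away by the emitted photon.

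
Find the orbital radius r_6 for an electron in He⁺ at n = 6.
0.952519 nm (or 9.525190 Å)

The Bohr radius formula is:
r_n = n² a₀ / Z

where a₀ = 0.052917721 nm is the Bohr radius.

For He⁺ (Z = 2) at n = 6:
r_6 = 6² × 0.052917721 nm / 2
r_6 = 36 × 0.052917721 nm / 2
r_6 = 1.9050380 nm / 2
r_6 = 0.952519 nm

The electron orbits at approximately 0.952519 nm from the nucleus.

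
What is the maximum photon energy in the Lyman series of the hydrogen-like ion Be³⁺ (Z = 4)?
217.69120 eV

The series limit corresponds to the transition from n = ∞ to n = 1.
This is the highest energy (shortest wavelength) transition in the Lyman series.

E_∞ = 0 eV
E_1 = -13.6057 × 4² / 1² = -217.69120 eV

Energy at series limit:
ΔE = E_∞ - E_1 = 0 - (-217.69120) = 217.69120 eV

This energy equals the ionization energy from the n = 1 state of Be³⁺.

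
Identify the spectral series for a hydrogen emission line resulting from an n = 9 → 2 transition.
Balmer series

The spectral series in hydrogen are named based on the final (lower) energy level:
- Lyman series: n_final = 1 (ultraviolet)
- Balmer series: n_final = 2 (visible/near-UV)
- Paschen series: n_final = 3 (infrared)
- Brackett series: n_final = 4 (infrared)
- Pfund series: n_final = 5 (far infrared)

Since this transition ends at n = 2, it belongs to the Balmer series.

For reference, this 9 → 2 line has photon energy
ΔE = 13.6057 eV × (1/2² - 1/9²) = 3.2334533951 eV,
corresponding to wavelength λ = hc/ΔE = 1239.84 eV·nm / 3.2334533951 eV = 383.441432 nm in the visible/near-UV region.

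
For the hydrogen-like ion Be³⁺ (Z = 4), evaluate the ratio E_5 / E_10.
4.00

Using E_n = -13.6057 Z² / n² eV with Z = 4:

E_5 = -13.6057 × 4² / 5² = -217.6912 / 25 = -8.70764800 eV
E_10 = -13.6057 × 4² / 10² = -217.6912 / 100 = -2.17691200 eV

The ratio is:
E_5/E_10 = (-8.70764800) / (-2.17691200)
E_5/E_10 = (-217.6912/25) / (-217.6912/100)
E_5/E_10 = 100/25
E_5/E_10 = 4.00
(Note: the Z² factors cancel in the ratio.)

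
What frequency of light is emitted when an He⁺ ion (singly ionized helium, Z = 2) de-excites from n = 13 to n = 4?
7.4459e+14 Hz

First, find the transition energy:
E_13 = -13.6057 × 2² / 13² = -0.3220284 eV
E_4 = -13.6057 × 2² / 4² = -3.4014250 eV
|ΔE| = |E_4 - E_13| = 3.0793966 eV

Convert to Joules: E = 3.0793966 eV × (1.602177 × 10⁻¹⁹ J/eV) = 4.933738e-19 J

Using E = hf:
f = E/h = 4.933738e-19 J / (6.62607 × 10⁻³⁴ J·s)
f = 7.4459e+14 Hz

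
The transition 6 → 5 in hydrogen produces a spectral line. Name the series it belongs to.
Pfund series

The spectral series in hydrogen are named based on the final (lower) energy level:
- Lyman series: n_final = 1 (ultraviolet)
- Balmer series: n_final = 2 (visible/near-UV)
- Paschen series: n_final = 3 (infrared)
- Brackett series: n_final = 4 (infrared)
- Pfund series: n_final = 5 (far infrared)

Since this transition ends at n = 5, it belongs to the Pfund series.

For reference, this 6 → 5 line has photon energy
ΔE = 13.6057 eV × (1/5² - 1/6²) = 0.16629188889 eV,
corresponding to wavelength λ = hc/ΔE = 1239.84 eV·nm / 0.16629188889 eV = 7455.80562 nm in the far infrared region.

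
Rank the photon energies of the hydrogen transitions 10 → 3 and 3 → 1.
3 → 1

Calculate the energy for each transition:

Transition 10 → 3:
ΔE₁ = |E_3 - E_10| = |-13.6057/3² - (-13.6057/10²)|
ΔE₁ = |-1.51174444444 - (-0.13605700000)| = 1.37568744 eV

Transition 3 → 1:
ΔE₂ = |E_1 - E_3| = |-13.6057/1² - (-13.6057/3²)|
ΔE₂ = |-13.60570000000 - (-1.51174444444)| = 12.09395556 eV

Since 12.09395556 eV > 1.37568744 eV, the transition 3 → 1 emits the more energetic photon.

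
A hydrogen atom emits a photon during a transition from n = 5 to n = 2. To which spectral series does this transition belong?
Balmer series

The spectral series in hydrogen are named based on the final (lower) energy level:
- Lyman series: n_final = 1 (ultraviolet)
- Balmer series: n_final = 2 (visible/near-UV)
- Paschen series: n_final = 3 (infrared)
- Brackett series: n_final = 4 (infrared)
- Pfund series: n_final = 5 (far infrared)

Since this transition ends at n = 2, it belongs to the Balmer series.

For reference, this 5 → 2 line has photon energy
ΔE = 13.6057 eV × (1/2² - 1/5²) = 2.8571970 eV,
corresponding to wavelength λ = hc/ΔE = 1239.84 eV·nm / 2.8571970 eV = 433.936 nm in the visible/near-UV region.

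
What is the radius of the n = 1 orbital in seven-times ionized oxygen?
0.006615 nm (or 0.066147 Å)

The Bohr radius formula is:
r_n = n² a₀ / Z

where a₀ = 0.052917721 nm is the Bohr radius.

For O⁷⁺ (Z = 8) at n = 1:
r_1 = 1² × 0.052917721 nm / 8
r_1 = 1 × 0.052917721 nm / 8
r_1 = 0.0529177 nm / 8
r_1 = 0.006615 nm

The electron orbits at approximately 0.006615 nm from the nucleus.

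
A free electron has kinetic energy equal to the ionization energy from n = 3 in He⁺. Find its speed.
1.4585e+06 m/s (or 0.486490% of c)

The binding energy at n = 3 for He⁺ is:
E_3 = -13.6057 × 2²/3² = -6.04697778 eV
|E_3| = 6.04697778 eV

Convert to Joules:
KE = 6.04697778 eV × (1.602177 × 10⁻¹⁹ J/eV) = 9.688329e-19 J

Using KE = ½mv²:
v = √(2·KE/m_e)
v = √(2 × 9.688329e-19 J / 9.10938 × 10⁻³¹ kg)
v = 1.4585e+06 m/s

This is approximately 0.486490% the speed of light.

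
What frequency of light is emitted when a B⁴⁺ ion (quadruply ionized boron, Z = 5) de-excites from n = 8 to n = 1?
8.0961e+16 Hz

First, find the transition energy:
E_8 = -13.6057 × 5² / 8² = -5.31472656 eV
E_1 = -13.6057 × 5² / 1² = -340.14250000 eV
|ΔE| = |E_1 - E_8| = 334.82777344 eV

Convert to Joules: E = 334.82777344 eV × (1.602177 × 10⁻¹⁹ J/eV) = 5.364534e-17 J

Using E = hf:
f = E/h = 5.364534e-17 J / (6.62607 × 10⁻³⁴ J·s)
f = 8.0961e+16 Hz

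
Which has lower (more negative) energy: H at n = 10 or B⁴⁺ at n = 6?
B⁴⁺ at n = 6 (E = -9.44840 eV)

Using E_n = -13.6057 Z² / n² eV:

H (Z = 1) at n = 10:
E = -13.6057 × 1² / 10² = -13.6057 × 1 / 100 = -0.13605700 eV

B⁴⁺ (Z = 5) at n = 6:
E = -13.6057 × 5² / 6² = -13.6057 × 25 / 36 = -9.44840278 eV

Since -9.44840278 eV < -0.13605700 eV,
B⁴⁺ at n = 6 is more tightly bound (requires more energy to ionize).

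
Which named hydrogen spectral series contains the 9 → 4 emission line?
Brackett series

The spectral series in hydrogen are named based on the final (lower) energy level:
- Lyman series: n_final = 1 (ultraviolet)
- Balmer series: n_final = 2 (visible/near-UV)
- Paschen series: n_final = 3 (infrared)
- Brackett series: n_final = 4 (infrared)
- Pfund series: n_final = 5 (far infrared)

Since this transition ends at n = 4, it belongs to the Brackett series.

For reference, this 9 → 4 line has photon energy
ΔE = 13.6057 eV × (1/4² - 1/9²) = 0.6823846451 eV,
corresponding to wavelength λ = hc/ΔE = 1239.84 eV·nm / 0.6823846451 eV = 1816.9225 nm in the infrared region.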